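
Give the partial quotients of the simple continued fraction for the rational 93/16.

Run the Euclidean algorithm on 93 and 16; the successive quotients are the partial quotients a_0, a_1, ... (each step inverts the fractional part left over by the previous one):
  93 = 5*16 + 13, so a_0 = 5.
  16 = 1*13 + 3, so a_1 = 1.
  13 = 4*3 + 1, so a_2 = 4.
  3 = 3*1 + 0, so a_3 = 3.
The remainder reaches 0 after 4 divisions, so the expansion has 4 partial quotients, read off in order.

[5; 1, 4, 3]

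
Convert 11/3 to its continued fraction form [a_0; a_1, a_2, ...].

Run the Euclidean algorithm on 11 and 3; the successive quotients are the partial quotients a_0, a_1, ... (each step inverts the fractional part left over by the previous one):
  11 = 3*3 + 2, so a_0 = 3.
  3 = 1*2 + 1, so a_1 = 1.
  2 = 2*1 + 0, so a_2 = 2.
The remainder reaches 0 after 3 divisions, so the expansion has 3 partial quotients, read off in order.

[3; 1, 2]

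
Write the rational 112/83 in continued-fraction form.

[1; 2, 1, 6, 4]

Run the Euclidean algorithm on 112 and 83; the successive quotients are the partial quotients a_0, a_1, ... (each step inverts the fractional part left over by the previous one):
  112 = 1*83 + 29, so a_0 = 1.
  83 = 2*29 + 25, so a_1 = 2.
  29 = 1*25 + 4, so a_2 = 1.
  25 = 6*4 + 1, so a_3 = 6.
  4 = 4*1 + 0, so a_4 = 4.
The remainder reaches 0 after 5 divisions, so the expansion has 5 partial quotients, read off in order.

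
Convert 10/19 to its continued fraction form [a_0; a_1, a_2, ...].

Run the Euclidean algorithm on 10 and 19; the successive quotients are the partial quotients a_0, a_1, ... (each step inverts the fractional part left over by the previous one):
  10 = 0*19 + 10, so a_0 = 0.
  19 = 1*10 + 9, so a_1 = 1.
  10 = 1*9 + 1, so a_2 = 1.
  9 = 9*1 + 0, so a_3 = 9.
The remainder reaches 0 after 4 divisions, so the expansion has 4 partial quotients, read off in order.

[0; 1, 1, 9]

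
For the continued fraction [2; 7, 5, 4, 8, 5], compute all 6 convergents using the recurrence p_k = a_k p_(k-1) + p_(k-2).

2/1, 15/7, 77/36, 323/151, 2661/1244, 13628/6371

Using the convergent recurrence p_i = a_i*p_{i-1} + p_{i-2}, q_i = a_i*q_{i-1} + q_{i-2} with p_{-2}=0, p_{-1}=1, q_{-2}=1, q_{-1}=0:
  i=0: a_0=2, p_0 = 2*1 + 0 = 2, q_0 = 2*0 + 1 = 1.
  i=1: a_1=7, p_1 = 7*2 + 1 = 15, q_1 = 7*1 + 0 = 7.
  i=2: a_2=5, p_2 = 5*15 + 2 = 77, q_2 = 5*7 + 1 = 36.
  i=3: a_3=4, p_3 = 4*77 + 15 = 323, q_3 = 4*36 + 7 = 151.
  i=4: a_4=8, p_4 = 8*323 + 77 = 2661, q_4 = 8*151 + 36 = 1244.
  i=5: a_5=5, p_5 = 5*2661 + 323 = 13628, q_5 = 5*1244 + 151 = 6371.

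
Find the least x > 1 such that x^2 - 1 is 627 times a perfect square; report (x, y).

First expand sqrt(627) as a continued fraction. With x_i = (sqrt(627) + m_i)/d_i and (m_0, d_0) = (0, 1): a_0 = floor(sqrt(627)) = 25, since 25^2 = 625 <= 627 < 676 = 26^2.
Iterate m_{i+1} = d_i*a_i - m_i, d_{i+1} = (627 - m_{i+1}^2)/d_i, a_{i+1} = floor((a_0 + m_{i+1})/d_{i+1}):
  m_1 = 1*25 - 0 = 25, d_1 = (627 - 25^2)/1 = 2/1 = 2, a_1 = floor((25 + 25)/2) = 25.
  m_2 = 2*25 - 25 = 25, d_2 = (627 - 25^2)/2 = 2/2 = 1, a_2 = floor((25 + 25)/1) = 50.
  m_3 = 1*50 - 25 = 25, d_3 = (627 - 25^2)/1 = 2/1 = 2: (m_3, d_3) = (m_1, d_1) = (25, 2), so from here the quotients repeat a_1, a_2; the period length is 2.
So sqrt(627) = [25; (25, 50)] with period length k = 2.
k is even, so the fundamental solution of x^2 - 627y^2 = 1 is (p_{k-1}, q_{k-1}) = (p_1, q_1); compute convergents through index 1.
Convergents (p_i = a_i*p_{i-1} + p_{i-2}, q_i = a_i*q_{i-1} + q_{i-2} with p_{-2}=0, p_{-1}=1, q_{-2}=1, q_{-1}=0):
  i=0: a_0=25, p_0 = 25*1 + 0 = 25, q_0 = 25*0 + 1 = 1.
  i=1: a_1=25, p_1 = 25*25 + 1 = 626, q_1 = 25*1 + 0 = 25.
Check: 626^2 - 627*25^2 = 391876 - 391875 = 1, so (x, y) = (626, 25) solves the equation, and by the theorem it is the least positive solution.

(x, y) = (626, 25)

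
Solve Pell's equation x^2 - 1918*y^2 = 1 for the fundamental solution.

(x, y) = (416753, 9516)

First expand sqrt(1918) as a continued fraction. With x_i = (sqrt(1918) + m_i)/d_i and (m_0, d_0) = (0, 1): a_0 = floor(sqrt(1918)) = 43, since 43^2 = 1849 <= 1918 < 1936 = 44^2.
Iterate m_{i+1} = d_i*a_i - m_i, d_{i+1} = (1918 - m_{i+1}^2)/d_i, a_{i+1} = floor((a_0 + m_{i+1})/d_{i+1}):
  m_1 = 1*43 - 0 = 43, d_1 = (1918 - 43^2)/1 = 69/1 = 69, a_1 = floor((43 + 43)/69) = 1.
  m_2 = 69*1 - 43 = 26, d_2 = (1918 - 26^2)/69 = 1242/69 = 18, a_2 = floor((43 + 26)/18) = 3.
  m_3 = 18*3 - 26 = 28, d_3 = (1918 - 28^2)/18 = 1134/18 = 63, a_3 = floor((43 + 28)/63) = 1.
  m_4 = 63*1 - 28 = 35, d_4 = (1918 - 35^2)/63 = 693/63 = 11, a_4 = floor((43 + 35)/11) = 7.
  m_5 = 11*7 - 35 = 42, d_5 = (1918 - 42^2)/11 = 154/11 = 14, a_5 = floor((43 + 42)/14) = 6.
  m_6 = 14*6 - 42 = 42, d_6 = (1918 - 42^2)/14 = 154/14 = 11, a_6 = floor((43 + 42)/11) = 7.
  m_7 = 11*7 - 42 = 35, d_7 = (1918 - 35^2)/11 = 693/11 = 63, a_7 = floor((43 + 35)/63) = 1.
  m_8 = 63*1 - 35 = 28, d_8 = (1918 - 28^2)/63 = 1134/63 = 18, a_8 = floor((43 + 28)/18) = 3.
  m_9 = 18*3 - 28 = 26, d_9 = (1918 - 26^2)/18 = 1242/18 = 69, a_9 = floor((43 + 26)/69) = 1.
  m_10 = 69*1 - 26 = 43, d_10 = (1918 - 43^2)/69 = 69/69 = 1, a_10 = floor((43 + 43)/1) = 86.
  m_11 = 1*86 - 43 = 43, d_11 = (1918 - 43^2)/1 = 69/1 = 69: (m_11, d_11) = (m_1, d_1) = (43, 69), so from here the quotients repeat a_1, ..., a_10; the period length is 10.
So sqrt(1918) = [43; (1, 3, 1, 7, 6, 7, 1, 3, 1, 86)] with period length k = 10.
k is even, so the fundamental solution of x^2 - 1918y^2 = 1 is (p_{k-1}, q_{k-1}) = (p_9, q_9); compute convergents through index 9.
Convergents (p_i = a_i*p_{i-1} + p_{i-2}, q_i = a_i*q_{i-1} + q_{i-2} with p_{-2}=0, p_{-1}=1, q_{-2}=1, q_{-1}=0):
  i=0: a_0=43, p_0 = 43*1 + 0 = 43, q_0 = 43*0 + 1 = 1.
  i=1: a_1=1, p_1 = 1*43 + 1 = 44, q_1 = 1*1 + 0 = 1.
  i=2: a_2=3, p_2 = 3*44 + 43 = 175, q_2 = 3*1 + 1 = 4.
  i=3: a_3=1, p_3 = 1*175 + 44 = 219, q_3 = 1*4 + 1 = 5.
  i=4: a_4=7, p_4 = 7*219 + 175 = 1708, q_4 = 7*5 + 4 = 39.
  i=5: a_5=6, p_5 = 6*1708 + 219 = 10467, q_5 = 6*39 + 5 = 239.
  i=6: a_6=7, p_6 = 7*10467 + 1708 = 74977, q_6 = 7*239 + 39 = 1712.
  i=7: a_7=1, p_7 = 1*74977 + 10467 = 85444, q_7 = 1*1712 + 239 = 1951.
  i=8: a_8=3, p_8 = 3*85444 + 74977 = 331309, q_8 = 3*1951 + 1712 = 7565.
  i=9: a_9=1, p_9 = 1*331309 + 85444 = 416753, q_9 = 1*7565 + 1951 = 9516.
Check: 416753^2 - 1918*9516^2 = 173683063009 - 173683063008 = 1, so (x, y) = (416753, 9516) solves the equation, and by the theorem it is the least positive solution.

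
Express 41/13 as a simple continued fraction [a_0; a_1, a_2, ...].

[3; 6, 2]

Run the Euclidean algorithm on 41 and 13; the successive quotients are the partial quotients a_0, a_1, ... (each step inverts the fractional part left over by the previous one):
  41 = 3*13 + 2, so a_0 = 3.
  13 = 6*2 + 1, so a_1 = 6.
  2 = 2*1 + 0, so a_2 = 2.
The remainder reaches 0 after 3 divisions, so the expansion has 3 partial quotients, read off in order.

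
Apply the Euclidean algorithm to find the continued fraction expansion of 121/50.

[2; 2, 2, 1, 1, 1, 2]

Run the Euclidean algorithm on 121 and 50; the successive quotients are the partial quotients a_0, a_1, ... (each step inverts the fractional part left over by the previous one):
  121 = 2*50 + 21, so a_0 = 2.
  50 = 2*21 + 8, so a_1 = 2.
  21 = 2*8 + 5, so a_2 = 2.
  8 = 1*5 + 3, so a_3 = 1.
  5 = 1*3 + 2, so a_4 = 1.
  3 = 1*2 + 1, so a_5 = 1.
  2 = 2*1 + 0, so a_6 = 2.
The remainder reaches 0 after 7 divisions, so the expansion has 7 partial quotients, read off in order.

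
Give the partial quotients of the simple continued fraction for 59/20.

[2; 1, 19]

Run the Euclidean algorithm on 59 and 20; the successive quotients are the partial quotients a_0, a_1, ... (each step inverts the fractional part left over by the previous one):
  59 = 2*20 + 19, so a_0 = 2.
  20 = 1*19 + 1, so a_1 = 1.
  19 = 19*1 + 0, so a_2 = 19.
The remainder reaches 0 after 3 divisions, so the expansion has 3 partial quotients, read off in order.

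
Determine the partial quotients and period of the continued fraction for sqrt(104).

[10; (5, 20)]

Write x_i = (sqrt(104) + m_i)/d_i with (m_0, d_0) = (0, 1). a_0 = floor(sqrt(104)) = 10, since 10^2 = 100 <= 104 < 121 = 11^2.
Iterate m_{i+1} = d_i*a_i - m_i, d_{i+1} = (104 - m_{i+1}^2)/d_i, a_{i+1} = floor((a_0 + m_{i+1})/d_{i+1}):
  m_1 = 1*10 - 0 = 10, d_1 = (104 - 10^2)/1 = 4/1 = 4, a_1 = floor((10 + 10)/4) = 5.
  m_2 = 4*5 - 10 = 10, d_2 = (104 - 10^2)/4 = 4/4 = 1, a_2 = floor((10 + 10)/1) = 20.
  m_3 = 1*20 - 10 = 10, d_3 = (104 - 10^2)/1 = 4/1 = 4: (m_3, d_3) = (m_1, d_1) = (10, 4), so from here the quotients repeat a_1, a_2; the period length is 2.
Hence the expansion of sqrt(104) is a_0 = 10 followed by the repeating block 5, 20 (period 2).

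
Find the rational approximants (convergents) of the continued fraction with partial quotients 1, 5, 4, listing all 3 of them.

Using the convergent recurrence p_i = a_i*p_{i-1} + p_{i-2}, q_i = a_i*q_{i-1} + q_{i-2} with p_{-2}=0, p_{-1}=1, q_{-2}=1, q_{-1}=0:
  i=0: a_0=1, p_0 = 1*1 + 0 = 1, q_0 = 1*0 + 1 = 1.
  i=1: a_1=5, p_1 = 5*1 + 1 = 6, q_1 = 5*1 + 0 = 5.
  i=2: a_2=4, p_2 = 4*6 + 1 = 25, q_2 = 4*5 + 1 = 21.

1/1, 6/5, 25/21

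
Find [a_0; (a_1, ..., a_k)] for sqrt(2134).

Write x_i = (sqrt(2134) + m_i)/d_i with (m_0, d_0) = (0, 1). a_0 = floor(sqrt(2134)) = 46, since 46^2 = 2116 <= 2134 < 2209 = 47^2.
Iterate m_{i+1} = d_i*a_i - m_i, d_{i+1} = (2134 - m_{i+1}^2)/d_i, a_{i+1} = floor((a_0 + m_{i+1})/d_{i+1}):
  m_1 = 1*46 - 0 = 46, d_1 = (2134 - 46^2)/1 = 18/1 = 18, a_1 = floor((46 + 46)/18) = 5.
  m_2 = 18*5 - 46 = 44, d_2 = (2134 - 44^2)/18 = 198/18 = 11, a_2 = floor((46 + 44)/11) = 8.
  m_3 = 11*8 - 44 = 44, d_3 = (2134 - 44^2)/11 = 198/11 = 18, a_3 = floor((46 + 44)/18) = 5.
  m_4 = 18*5 - 44 = 46, d_4 = (2134 - 46^2)/18 = 18/18 = 1, a_4 = floor((46 + 46)/1) = 92.
  m_5 = 1*92 - 46 = 46, d_5 = (2134 - 46^2)/1 = 18/1 = 18: (m_5, d_5) = (m_1, d_1) = (46, 18), so from here the quotients repeat a_1, ..., a_4; the period length is 4.
Hence the expansion of sqrt(2134) is a_0 = 46 followed by the repeating block 5, 8, 5, 92 (period 4).

[46; (5, 8, 5, 92)]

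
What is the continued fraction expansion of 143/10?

Run the Euclidean algorithm on 143 and 10; the successive quotients are the partial quotients a_0, a_1, ... (each step inverts the fractional part left over by the previous one):
  143 = 14*10 + 3, so a_0 = 14.
  10 = 3*3 + 1, so a_1 = 3.
  3 = 3*1 + 0, so a_2 = 3.
The remainder reaches 0 after 3 divisions, so the expansion has 3 partial quotients, read off in order.

[14; 3, 3]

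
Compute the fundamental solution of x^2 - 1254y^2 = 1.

First expand sqrt(1254) as a continued fraction. With x_i = (sqrt(1254) + m_i)/d_i and (m_0, d_0) = (0, 1): a_0 = floor(sqrt(1254)) = 35, since 35^2 = 1225 <= 1254 < 1296 = 36^2.
Iterate m_{i+1} = d_i*a_i - m_i, d_{i+1} = (1254 - m_{i+1}^2)/d_i, a_{i+1} = floor((a_0 + m_{i+1})/d_{i+1}):
  m_1 = 1*35 - 0 = 35, d_1 = (1254 - 35^2)/1 = 29/1 = 29, a_1 = floor((35 + 35)/29) = 2.
  m_2 = 29*2 - 35 = 23, d_2 = (1254 - 23^2)/29 = 725/29 = 25, a_2 = floor((35 + 23)/25) = 2.
  m_3 = 25*2 - 23 = 27, d_3 = (1254 - 27^2)/25 = 525/25 = 21, a_3 = floor((35 + 27)/21) = 2.
  m_4 = 21*2 - 27 = 15, d_4 = (1254 - 15^2)/21 = 1029/21 = 49, a_4 = floor((35 + 15)/49) = 1.
  m_5 = 49*1 - 15 = 34, d_5 = (1254 - 34^2)/49 = 98/49 = 2, a_5 = floor((35 + 34)/2) = 34.
  m_6 = 2*34 - 34 = 34, d_6 = (1254 - 34^2)/2 = 98/2 = 49, a_6 = floor((35 + 34)/49) = 1.
  m_7 = 49*1 - 34 = 15, d_7 = (1254 - 15^2)/49 = 1029/49 = 21, a_7 = floor((35 + 15)/21) = 2.
  m_8 = 21*2 - 15 = 27, d_8 = (1254 - 27^2)/21 = 525/21 = 25, a_8 = floor((35 + 27)/25) = 2.
  m_9 = 25*2 - 27 = 23, d_9 = (1254 - 23^2)/25 = 725/25 = 29, a_9 = floor((35 + 23)/29) = 2.
  m_10 = 29*2 - 23 = 35, d_10 = (1254 - 35^2)/29 = 29/29 = 1, a_10 = floor((35 + 35)/1) = 70.
  m_11 = 1*70 - 35 = 35, d_11 = (1254 - 35^2)/1 = 29/1 = 29: (m_11, d_11) = (m_1, d_1) = (35, 29), so from here the quotients repeat a_1, ..., a_10; the period length is 10.
So sqrt(1254) = [35; (2, 2, 2, 1, 34, 1, 2, 2, 2, 70)] with period length k = 10.
k is even, so the fundamental solution of x^2 - 1254y^2 = 1 is (p_{k-1}, q_{k-1}) = (p_9, q_9); compute convergents through index 9.
Convergents (p_i = a_i*p_{i-1} + p_{i-2}, q_i = a_i*q_{i-1} + q_{i-2} with p_{-2}=0, p_{-1}=1, q_{-2}=1, q_{-1}=0):
  i=0: a_0=35, p_0 = 35*1 + 0 = 35, q_0 = 35*0 + 1 = 1.
  i=1: a_1=2, p_1 = 2*35 + 1 = 71, q_1 = 2*1 + 0 = 2.
  i=2: a_2=2, p_2 = 2*71 + 35 = 177, q_2 = 2*2 + 1 = 5.
  i=3: a_3=2, p_3 = 2*177 + 71 = 425, q_3 = 2*5 + 2 = 12.
  i=4: a_4=1, p_4 = 1*425 + 177 = 602, q_4 = 1*12 + 5 = 17.
  i=5: a_5=34, p_5 = 34*602 + 425 = 20893, q_5 = 34*17 + 12 = 590.
  i=6: a_6=1, p_6 = 1*20893 + 602 = 21495, q_6 = 1*590 + 17 = 607.
  i=7: a_7=2, p_7 = 2*21495 + 20893 = 63883, q_7 = 2*607 + 590 = 1804.
  i=8: a_8=2, p_8 = 2*63883 + 21495 = 149261, q_8 = 2*1804 + 607 = 4215.
  i=9: a_9=2, p_9 = 2*149261 + 63883 = 362405, q_9 = 2*4215 + 1804 = 10234.
Check: 362405^2 - 1254*10234^2 = 131337384025 - 131337384024 = 1, so (x, y) = (362405, 10234) solves the equation, and by the theorem it is the least positive solution.

(x, y) = (362405, 10234)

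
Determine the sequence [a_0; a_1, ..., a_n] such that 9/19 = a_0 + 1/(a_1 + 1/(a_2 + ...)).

[0; 2, 9]

Run the Euclidean algorithm on 9 and 19; the successive quotients are the partial quotients a_0, a_1, ... (each step inverts the fractional part left over by the previous one):
  9 = 0*19 + 9, so a_0 = 0.
  19 = 2*9 + 1, so a_1 = 2.
  9 = 9*1 + 0, so a_2 = 9.
The remainder reaches 0 after 3 divisions, so the expansion has 3 partial quotients, read off in order.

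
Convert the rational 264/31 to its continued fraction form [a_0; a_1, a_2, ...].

Run the Euclidean algorithm on 264 and 31; the successive quotients are the partial quotients a_0, a_1, ... (each step inverts the fractional part left over by the previous one):
  264 = 8*31 + 16, so a_0 = 8.
  31 = 1*16 + 15, so a_1 = 1.
  16 = 1*15 + 1, so a_2 = 1.
  15 = 15*1 + 0, so a_3 = 15.
The remainder reaches 0 after 4 divisions, so the expansion has 4 partial quotients, read off in order.

[8; 1, 1, 15]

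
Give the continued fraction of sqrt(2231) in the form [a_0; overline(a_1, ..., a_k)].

Write x_i = (sqrt(2231) + m_i)/d_i with (m_0, d_0) = (0, 1). a_0 = floor(sqrt(2231)) = 47, since 47^2 = 2209 <= 2231 < 2304 = 48^2.
Iterate m_{i+1} = d_i*a_i - m_i, d_{i+1} = (2231 - m_{i+1}^2)/d_i, a_{i+1} = floor((a_0 + m_{i+1})/d_{i+1}):
  m_1 = 1*47 - 0 = 47, d_1 = (2231 - 47^2)/1 = 22/1 = 22, a_1 = floor((47 + 47)/22) = 4.
  m_2 = 22*4 - 47 = 41, d_2 = (2231 - 41^2)/22 = 550/22 = 25, a_2 = floor((47 + 41)/25) = 3.
  m_3 = 25*3 - 41 = 34, d_3 = (2231 - 34^2)/25 = 1075/25 = 43, a_3 = floor((47 + 34)/43) = 1.
  m_4 = 43*1 - 34 = 9, d_4 = (2231 - 9^2)/43 = 2150/43 = 50, a_4 = floor((47 + 9)/50) = 1.
  m_5 = 50*1 - 9 = 41, d_5 = (2231 - 41^2)/50 = 550/50 = 11, a_5 = floor((47 + 41)/11) = 8.
  m_6 = 11*8 - 41 = 47, d_6 = (2231 - 47^2)/11 = 22/11 = 2, a_6 = floor((47 + 47)/2) = 47.
  m_7 = 2*47 - 47 = 47, d_7 = (2231 - 47^2)/2 = 22/2 = 11, a_7 = floor((47 + 47)/11) = 8.
  m_8 = 11*8 - 47 = 41, d_8 = (2231 - 41^2)/11 = 550/11 = 50, a_8 = floor((47 + 41)/50) = 1.
  m_9 = 50*1 - 41 = 9, d_9 = (2231 - 9^2)/50 = 2150/50 = 43, a_9 = floor((47 + 9)/43) = 1.
  m_10 = 43*1 - 9 = 34, d_10 = (2231 - 34^2)/43 = 1075/43 = 25, a_10 = floor((47 + 34)/25) = 3.
  m_11 = 25*3 - 34 = 41, d_11 = (2231 - 41^2)/25 = 550/25 = 22, a_11 = floor((47 + 41)/22) = 4.
  m_12 = 22*4 - 41 = 47, d_12 = (2231 - 47^2)/22 = 22/22 = 1, a_12 = floor((47 + 47)/1) = 94.
  m_13 = 1*94 - 47 = 47, d_13 = (2231 - 47^2)/1 = 22/1 = 22: (m_13, d_13) = (m_1, d_1) = (47, 22), so from here the quotients repeat a_1, ..., a_12; the period length is 12.
Hence the expansion of sqrt(2231) is a_0 = 47 followed by the repeating block 4, 3, 1, 1, 8, 47, 8, 1, 1, 3, 4, 94 (period 12).

[47; overline(4, 3, 1, 1, 8, 47, 8, 1, 1, 3, 4, 94)]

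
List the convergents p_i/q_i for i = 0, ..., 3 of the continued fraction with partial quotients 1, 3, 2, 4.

Using the convergent recurrence p_i = a_i*p_{i-1} + p_{i-2}, q_i = a_i*q_{i-1} + q_{i-2} with p_{-2}=0, p_{-1}=1, q_{-2}=1, q_{-1}=0:
  i=0: a_0=1, p_0 = 1*1 + 0 = 1, q_0 = 1*0 + 1 = 1.
  i=1: a_1=3, p_1 = 3*1 + 1 = 4, q_1 = 3*1 + 0 = 3.
  i=2: a_2=2, p_2 = 2*4 + 1 = 9, q_2 = 2*3 + 1 = 7.
  i=3: a_3=4, p_3 = 4*9 + 4 = 40, q_3 = 4*7 + 3 = 31.

1/1, 4/3, 9/7, 40/31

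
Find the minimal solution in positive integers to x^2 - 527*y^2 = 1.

First expand sqrt(527) as a continued fraction. With x_i = (sqrt(527) + m_i)/d_i and (m_0, d_0) = (0, 1): a_0 = floor(sqrt(527)) = 22, since 22^2 = 484 <= 527 < 529 = 23^2.
Iterate m_{i+1} = d_i*a_i - m_i, d_{i+1} = (527 - m_{i+1}^2)/d_i, a_{i+1} = floor((a_0 + m_{i+1})/d_{i+1}):
  m_1 = 1*22 - 0 = 22, d_1 = (527 - 22^2)/1 = 43/1 = 43, a_1 = floor((22 + 22)/43) = 1.
  m_2 = 43*1 - 22 = 21, d_2 = (527 - 21^2)/43 = 86/43 = 2, a_2 = floor((22 + 21)/2) = 21.
  m_3 = 2*21 - 21 = 21, d_3 = (527 - 21^2)/2 = 86/2 = 43, a_3 = floor((22 + 21)/43) = 1.
  m_4 = 43*1 - 21 = 22, d_4 = (527 - 22^2)/43 = 43/43 = 1, a_4 = floor((22 + 22)/1) = 44.
  m_5 = 1*44 - 22 = 22, d_5 = (527 - 22^2)/1 = 43/1 = 43: (m_5, d_5) = (m_1, d_1) = (22, 43), so from here the quotients repeat a_1, ..., a_4; the period length is 4.
So sqrt(527) = [22; (1, 21, 1, 44)] with period length k = 4.
k is even, so the fundamental solution of x^2 - 527y^2 = 1 is (p_{k-1}, q_{k-1}) = (p_3, q_3); compute convergents through index 3.
Convergents (p_i = a_i*p_{i-1} + p_{i-2}, q_i = a_i*q_{i-1} + q_{i-2} with p_{-2}=0, p_{-1}=1, q_{-2}=1, q_{-1}=0):
  i=0: a_0=22, p_0 = 22*1 + 0 = 22, q_0 = 22*0 + 1 = 1.
  i=1: a_1=1, p_1 = 1*22 + 1 = 23, q_1 = 1*1 + 0 = 1.
  i=2: a_2=21, p_2 = 21*23 + 22 = 505, q_2 = 21*1 + 1 = 22.
  i=3: a_3=1, p_3 = 1*505 + 23 = 528, q_3 = 1*22 + 1 = 23.
Check: 528^2 - 527*23^2 = 278784 - 278783 = 1, so (x, y) = (528, 23) solves the equation, and by the theorem it is the least positive solution.

(x, y) = (528, 23)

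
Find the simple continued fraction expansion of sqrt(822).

[28; (1, 2, 28, 2, 1, 56)]

Write x_i = (sqrt(822) + m_i)/d_i with (m_0, d_0) = (0, 1). a_0 = floor(sqrt(822)) = 28, since 28^2 = 784 <= 822 < 841 = 29^2.
Iterate m_{i+1} = d_i*a_i - m_i, d_{i+1} = (822 - m_{i+1}^2)/d_i, a_{i+1} = floor((a_0 + m_{i+1})/d_{i+1}):
  m_1 = 1*28 - 0 = 28, d_1 = (822 - 28^2)/1 = 38/1 = 38, a_1 = floor((28 + 28)/38) = 1.
  m_2 = 38*1 - 28 = 10, d_2 = (822 - 10^2)/38 = 722/38 = 19, a_2 = floor((28 + 10)/19) = 2.
  m_3 = 19*2 - 10 = 28, d_3 = (822 - 28^2)/19 = 38/19 = 2, a_3 = floor((28 + 28)/2) = 28.
  m_4 = 2*28 - 28 = 28, d_4 = (822 - 28^2)/2 = 38/2 = 19, a_4 = floor((28 + 28)/19) = 2.
  m_5 = 19*2 - 28 = 10, d_5 = (822 - 10^2)/19 = 722/19 = 38, a_5 = floor((28 + 10)/38) = 1.
  m_6 = 38*1 - 10 = 28, d_6 = (822 - 28^2)/38 = 38/38 = 1, a_6 = floor((28 + 28)/1) = 56.
  m_7 = 1*56 - 28 = 28, d_7 = (822 - 28^2)/1 = 38/1 = 38: (m_7, d_7) = (m_1, d_1) = (28, 38), so from here the quotients repeat a_1, ..., a_6; the period length is 6.
Hence the expansion of sqrt(822) is a_0 = 28 followed by the repeating block 1, 2, 28, 2, 1, 56 (period 6).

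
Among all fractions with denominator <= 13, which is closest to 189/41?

60/13

Expand x = 189/41 as a continued fraction with the Euclidean algorithm:
  189 = 4*41 + 25, so a_0 = 4.
  41 = 1*25 + 16, so a_1 = 1.
  25 = 1*16 + 9, so a_2 = 1.
  16 = 1*9 + 7, so a_3 = 1.
  9 = 1*7 + 2, so a_4 = 1.
  7 = 3*2 + 1, so a_5 = 3.
  2 = 2*1 + 0, so a_6 = 2.
so x = [4; 1, 1, 1, 1, 3, 2].
Convergents (p_i = a_i*p_{i-1} + p_{i-2}, q_i = a_i*q_{i-1} + q_{i-2} with p_{-2}=0, p_{-1}=1, q_{-2}=1, q_{-1}=0), until the denominator exceeds 13:
  i=0: a_0=4, p_0 = 4*1 + 0 = 4, q_0 = 4*0 + 1 = 1.
  i=1: a_1=1, p_1 = 1*4 + 1 = 5, q_1 = 1*1 + 0 = 1.
  i=2: a_2=1, p_2 = 1*5 + 4 = 9, q_2 = 1*1 + 1 = 2.
  i=3: a_3=1, p_3 = 1*9 + 5 = 14, q_3 = 1*2 + 1 = 3.
  i=4: a_4=1, p_4 = 1*14 + 9 = 23, q_4 = 1*3 + 2 = 5.
  i=5: a_5=3, p_5 = 3*23 + 14 = 83, q_5 = 3*5 + 3 = 18.
q_5 = 18 > 13, so the last convergent with denominator <= 13 is p_4/q_4 = 23/5.
The closest fraction with denominator <= 13 is either p_4/q_4 or the intermediate fraction (k*p_4 + p_3)/(k*q_4 + q_3) with the largest k >= 1 whose denominator stays <= 13; these approach x as k grows, and every other convergent or intermediate fraction in range is farther away.
Largest k: floor((13 - q_3)/q_4) = floor((13 - 3)/5) = 2.
That gives (2*23 + 14)/(2*5 + 3) = 60/13.
Compare the errors: |x - 23/5| = |189*5 - 23*41|/(41*5) = 2/205, and |x - 60/13| = |189*13 - 60*41|/(41*13) = 3/533.
Cross-multiplying, 3*205 = 615 < 1066 = 2*533, so 3/533 is smaller: the intermediate fraction 60/13 is closer to x than 23/5.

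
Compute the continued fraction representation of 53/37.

Run the Euclidean algorithm on 53 and 37; the successive quotients are the partial quotients a_0, a_1, ... (each step inverts the fractional part left over by the previous one):
  53 = 1*37 + 16, so a_0 = 1.
  37 = 2*16 + 5, so a_1 = 2.
  16 = 3*5 + 1, so a_2 = 3.
  5 = 5*1 + 0, so a_3 = 5.
The remainder reaches 0 after 4 divisions, so the expansion has 4 partial quotients, read off in order.

[1; 2, 3, 5]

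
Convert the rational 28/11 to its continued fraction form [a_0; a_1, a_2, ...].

[2; 1, 1, 5]

Run the Euclidean algorithm on 28 and 11; the successive quotients are the partial quotients a_0, a_1, ... (each step inverts the fractional part left over by the previous one):
  28 = 2*11 + 6, so a_0 = 2.
  11 = 1*6 + 5, so a_1 = 1.
  6 = 1*5 + 1, so a_2 = 1.
  5 = 5*1 + 0, so a_3 = 5.
The remainder reaches 0 after 4 divisions, so the expansion has 4 partial quotients, read off in order.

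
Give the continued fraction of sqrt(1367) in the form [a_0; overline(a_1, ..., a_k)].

[36; overline(1, 35, 1, 72)]

Write x_i = (sqrt(1367) + m_i)/d_i with (m_0, d_0) = (0, 1). a_0 = floor(sqrt(1367)) = 36, since 36^2 = 1296 <= 1367 < 1369 = 37^2.
Iterate m_{i+1} = d_i*a_i - m_i, d_{i+1} = (1367 - m_{i+1}^2)/d_i, a_{i+1} = floor((a_0 + m_{i+1})/d_{i+1}):
  m_1 = 1*36 - 0 = 36, d_1 = (1367 - 36^2)/1 = 71/1 = 71, a_1 = floor((36 + 36)/71) = 1.
  m_2 = 71*1 - 36 = 35, d_2 = (1367 - 35^2)/71 = 142/71 = 2, a_2 = floor((36 + 35)/2) = 35.
  m_3 = 2*35 - 35 = 35, d_3 = (1367 - 35^2)/2 = 142/2 = 71, a_3 = floor((36 + 35)/71) = 1.
  m_4 = 71*1 - 35 = 36, d_4 = (1367 - 36^2)/71 = 71/71 = 1, a_4 = floor((36 + 36)/1) = 72.
  m_5 = 1*72 - 36 = 36, d_5 = (1367 - 36^2)/1 = 71/1 = 71: (m_5, d_5) = (m_1, d_1) = (36, 71), so from here the quotients repeat a_1, ..., a_4; the period length is 4.
Hence the expansion of sqrt(1367) is a_0 = 36 followed by the repeating block 1, 35, 1, 72 (period 4).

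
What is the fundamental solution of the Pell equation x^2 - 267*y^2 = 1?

First expand sqrt(267) as a continued fraction. With x_i = (sqrt(267) + m_i)/d_i and (m_0, d_0) = (0, 1): a_0 = floor(sqrt(267)) = 16, since 16^2 = 256 <= 267 < 289 = 17^2.
Iterate m_{i+1} = d_i*a_i - m_i, d_{i+1} = (267 - m_{i+1}^2)/d_i, a_{i+1} = floor((a_0 + m_{i+1})/d_{i+1}):
  m_1 = 1*16 - 0 = 16, d_1 = (267 - 16^2)/1 = 11/1 = 11, a_1 = floor((16 + 16)/11) = 2.
  m_2 = 11*2 - 16 = 6, d_2 = (267 - 6^2)/11 = 231/11 = 21, a_2 = floor((16 + 6)/21) = 1.
  m_3 = 21*1 - 6 = 15, d_3 = (267 - 15^2)/21 = 42/21 = 2, a_3 = floor((16 + 15)/2) = 15.
  m_4 = 2*15 - 15 = 15, d_4 = (267 - 15^2)/2 = 42/2 = 21, a_4 = floor((16 + 15)/21) = 1.
  m_5 = 21*1 - 15 = 6, d_5 = (267 - 6^2)/21 = 231/21 = 11, a_5 = floor((16 + 6)/11) = 2.
  m_6 = 11*2 - 6 = 16, d_6 = (267 - 16^2)/11 = 11/11 = 1, a_6 = floor((16 + 16)/1) = 32.
  m_7 = 1*32 - 16 = 16, d_7 = (267 - 16^2)/1 = 11/1 = 11: (m_7, d_7) = (m_1, d_1) = (16, 11), so from here the quotients repeat a_1, ..., a_6; the period length is 6.
So sqrt(267) = [16; (2, 1, 15, 1, 2, 32)] with period length k = 6.
k is even, so the fundamental solution of x^2 - 267y^2 = 1 is (p_{k-1}, q_{k-1}) = (p_5, q_5); compute convergents through index 5.
Convergents (p_i = a_i*p_{i-1} + p_{i-2}, q_i = a_i*q_{i-1} + q_{i-2} with p_{-2}=0, p_{-1}=1, q_{-2}=1, q_{-1}=0):
  i=0: a_0=16, p_0 = 16*1 + 0 = 16, q_0 = 16*0 + 1 = 1.
  i=1: a_1=2, p_1 = 2*16 + 1 = 33, q_1 = 2*1 + 0 = 2.
  i=2: a_2=1, p_2 = 1*33 + 16 = 49, q_2 = 1*2 + 1 = 3.
  i=3: a_3=15, p_3 = 15*49 + 33 = 768, q_3 = 15*3 + 2 = 47.
  i=4: a_4=1, p_4 = 1*768 + 49 = 817, q_4 = 1*47 + 3 = 50.
  i=5: a_5=2, p_5 = 2*817 + 768 = 2402, q_5 = 2*50 + 47 = 147.
Check: 2402^2 - 267*147^2 = 5769604 - 5769603 = 1, so (x, y) = (2402, 147) solves the equation, and by the theorem it is the least positive solution.

(x, y) = (2402, 147)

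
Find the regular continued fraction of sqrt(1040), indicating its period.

[32; (4, 64)]

Write x_i = (sqrt(1040) + m_i)/d_i with (m_0, d_0) = (0, 1). a_0 = floor(sqrt(1040)) = 32, since 32^2 = 1024 <= 1040 < 1089 = 33^2.
Iterate m_{i+1} = d_i*a_i - m_i, d_{i+1} = (1040 - m_{i+1}^2)/d_i, a_{i+1} = floor((a_0 + m_{i+1})/d_{i+1}):
  m_1 = 1*32 - 0 = 32, d_1 = (1040 - 32^2)/1 = 16/1 = 16, a_1 = floor((32 + 32)/16) = 4.
  m_2 = 16*4 - 32 = 32, d_2 = (1040 - 32^2)/16 = 16/16 = 1, a_2 = floor((32 + 32)/1) = 64.
  m_3 = 1*64 - 32 = 32, d_3 = (1040 - 32^2)/1 = 16/1 = 16: (m_3, d_3) = (m_1, d_1) = (32, 16), so from here the quotients repeat a_1, a_2; the period length is 2.
Hence the expansion of sqrt(1040) is a_0 = 32 followed by the repeating block 4, 64 (period 2).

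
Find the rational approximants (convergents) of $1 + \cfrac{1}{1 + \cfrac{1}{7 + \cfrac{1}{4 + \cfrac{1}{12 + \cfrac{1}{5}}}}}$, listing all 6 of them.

Using the convergent recurrence p_i = a_i*p_{i-1} + p_{i-2}, q_i = a_i*q_{i-1} + q_{i-2} with p_{-2}=0, p_{-1}=1, q_{-2}=1, q_{-1}=0:
  i=0: a_0=1, p_0 = 1*1 + 0 = 1, q_0 = 1*0 + 1 = 1.
  i=1: a_1=1, p_1 = 1*1 + 1 = 2, q_1 = 1*1 + 0 = 1.
  i=2: a_2=7, p_2 = 7*2 + 1 = 15, q_2 = 7*1 + 1 = 8.
  i=3: a_3=4, p_3 = 4*15 + 2 = 62, q_3 = 4*8 + 1 = 33.
  i=4: a_4=12, p_4 = 12*62 + 15 = 759, q_4 = 12*33 + 8 = 404.
  i=5: a_5=5, p_5 = 5*759 + 62 = 3857, q_5 = 5*404 + 33 = 2053.

1/1, 2/1, 15/8, 62/33, 759/404, 3857/2053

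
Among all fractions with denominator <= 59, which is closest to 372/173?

43/20

Expand x = 372/173 as a continued fraction with the Euclidean algorithm:
  372 = 2*173 + 26, so a_0 = 2.
  173 = 6*26 + 17, so a_1 = 6.
  26 = 1*17 + 9, so a_2 = 1.
  17 = 1*9 + 8, so a_3 = 1.
  9 = 1*8 + 1, so a_4 = 1.
  8 = 8*1 + 0, so a_5 = 8.
so x = [2; 6, 1, 1, 1, 8].
Convergents (p_i = a_i*p_{i-1} + p_{i-2}, q_i = a_i*q_{i-1} + q_{i-2} with p_{-2}=0, p_{-1}=1, q_{-2}=1, q_{-1}=0), until the denominator exceeds 59:
  i=0: a_0=2, p_0 = 2*1 + 0 = 2, q_0 = 2*0 + 1 = 1.
  i=1: a_1=6, p_1 = 6*2 + 1 = 13, q_1 = 6*1 + 0 = 6.
  i=2: a_2=1, p_2 = 1*13 + 2 = 15, q_2 = 1*6 + 1 = 7.
  i=3: a_3=1, p_3 = 1*15 + 13 = 28, q_3 = 1*7 + 6 = 13.
  i=4: a_4=1, p_4 = 1*28 + 15 = 43, q_4 = 1*13 + 7 = 20.
  i=5: a_5=8, p_5 = 8*43 + 28 = 372, q_5 = 8*20 + 13 = 173.
q_5 = 173 > 59, so the last convergent with denominator <= 59 is p_4/q_4 = 43/20.
The closest fraction with denominator <= 59 is either p_4/q_4 or the intermediate fraction (k*p_4 + p_3)/(k*q_4 + q_3) with the largest k >= 1 whose denominator stays <= 59; these approach x as k grows, and every other convergent or intermediate fraction in range is farther away.
Largest k: floor((59 - q_3)/q_4) = floor((59 - 13)/20) = 2.
That gives (2*43 + 28)/(2*20 + 13) = 114/53.
Compare the errors: |x - 43/20| = |372*20 - 43*173|/(173*20) = 1/3460, and |x - 114/53| = |372*53 - 114*173|/(173*53) = 6/9169.
Cross-multiplying, 1*9169 = 9169 < 20760 = 6*3460, so 1/3460 is smaller: the convergent 43/20 is closer to x than 114/53.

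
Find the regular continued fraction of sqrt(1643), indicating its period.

Write x_i = (sqrt(1643) + m_i)/d_i with (m_0, d_0) = (0, 1). a_0 = floor(sqrt(1643)) = 40, since 40^2 = 1600 <= 1643 < 1681 = 41^2.
Iterate m_{i+1} = d_i*a_i - m_i, d_{i+1} = (1643 - m_{i+1}^2)/d_i, a_{i+1} = floor((a_0 + m_{i+1})/d_{i+1}):
  m_1 = 1*40 - 0 = 40, d_1 = (1643 - 40^2)/1 = 43/1 = 43, a_1 = floor((40 + 40)/43) = 1.
  m_2 = 43*1 - 40 = 3, d_2 = (1643 - 3^2)/43 = 1634/43 = 38, a_2 = floor((40 + 3)/38) = 1.
  m_3 = 38*1 - 3 = 35, d_3 = (1643 - 35^2)/38 = 418/38 = 11, a_3 = floor((40 + 35)/11) = 6.
  m_4 = 11*6 - 35 = 31, d_4 = (1643 - 31^2)/11 = 682/11 = 62, a_4 = floor((40 + 31)/62) = 1.
  m_5 = 62*1 - 31 = 31, d_5 = (1643 - 31^2)/62 = 682/62 = 11, a_5 = floor((40 + 31)/11) = 6.
  m_6 = 11*6 - 31 = 35, d_6 = (1643 - 35^2)/11 = 418/11 = 38, a_6 = floor((40 + 35)/38) = 1.
  m_7 = 38*1 - 35 = 3, d_7 = (1643 - 3^2)/38 = 1634/38 = 43, a_7 = floor((40 + 3)/43) = 1.
  m_8 = 43*1 - 3 = 40, d_8 = (1643 - 40^2)/43 = 43/43 = 1, a_8 = floor((40 + 40)/1) = 80.
  m_9 = 1*80 - 40 = 40, d_9 = (1643 - 40^2)/1 = 43/1 = 43: (m_9, d_9) = (m_1, d_1) = (40, 43), so from here the quotients repeat a_1, ..., a_8; the period length is 8.
Hence the expansion of sqrt(1643) is a_0 = 40 followed by the repeating block 1, 1, 6, 1, 6, 1, 1, 80 (period 8).

[40; (1, 1, 6, 1, 6, 1, 1, 80)]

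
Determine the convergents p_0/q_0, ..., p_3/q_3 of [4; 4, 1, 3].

4/1, 17/4, 21/5, 80/19

Using the convergent recurrence p_i = a_i*p_{i-1} + p_{i-2}, q_i = a_i*q_{i-1} + q_{i-2} with p_{-2}=0, p_{-1}=1, q_{-2}=1, q_{-1}=0:
  i=0: a_0=4, p_0 = 4*1 + 0 = 4, q_0 = 4*0 + 1 = 1.
  i=1: a_1=4, p_1 = 4*4 + 1 = 17, q_1 = 4*1 + 0 = 4.
  i=2: a_2=1, p_2 = 1*17 + 4 = 21, q_2 = 1*4 + 1 = 5.
  i=3: a_3=3, p_3 = 3*21 + 17 = 80, q_3 = 3*5 + 4 = 19.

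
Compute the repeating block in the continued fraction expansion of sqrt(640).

Write x_i = (sqrt(640) + m_i)/d_i with (m_0, d_0) = (0, 1). a_0 = floor(sqrt(640)) = 25, since 25^2 = 625 <= 640 < 676 = 26^2.
Iterate m_{i+1} = d_i*a_i - m_i, d_{i+1} = (640 - m_{i+1}^2)/d_i, a_{i+1} = floor((a_0 + m_{i+1})/d_{i+1}):
  m_1 = 1*25 - 0 = 25, d_1 = (640 - 25^2)/1 = 15/1 = 15, a_1 = floor((25 + 25)/15) = 3.
  m_2 = 15*3 - 25 = 20, d_2 = (640 - 20^2)/15 = 240/15 = 16, a_2 = floor((25 + 20)/16) = 2.
  m_3 = 16*2 - 20 = 12, d_3 = (640 - 12^2)/16 = 496/16 = 31, a_3 = floor((25 + 12)/31) = 1.
  m_4 = 31*1 - 12 = 19, d_4 = (640 - 19^2)/31 = 279/31 = 9, a_4 = floor((25 + 19)/9) = 4.
  m_5 = 9*4 - 19 = 17, d_5 = (640 - 17^2)/9 = 351/9 = 39, a_5 = floor((25 + 17)/39) = 1.
  m_6 = 39*1 - 17 = 22, d_6 = (640 - 22^2)/39 = 156/39 = 4, a_6 = floor((25 + 22)/4) = 11.
  m_7 = 4*11 - 22 = 22, d_7 = (640 - 22^2)/4 = 156/4 = 39, a_7 = floor((25 + 22)/39) = 1.
  m_8 = 39*1 - 22 = 17, d_8 = (640 - 17^2)/39 = 351/39 = 9, a_8 = floor((25 + 17)/9) = 4.
  m_9 = 9*4 - 17 = 19, d_9 = (640 - 19^2)/9 = 279/9 = 31, a_9 = floor((25 + 19)/31) = 1.
  m_10 = 31*1 - 19 = 12, d_10 = (640 - 12^2)/31 = 496/31 = 16, a_10 = floor((25 + 12)/16) = 2.
  m_11 = 16*2 - 12 = 20, d_11 = (640 - 20^2)/16 = 240/16 = 15, a_11 = floor((25 + 20)/15) = 3.
  m_12 = 15*3 - 20 = 25, d_12 = (640 - 25^2)/15 = 15/15 = 1, a_12 = floor((25 + 25)/1) = 50.
  m_13 = 1*50 - 25 = 25, d_13 = (640 - 25^2)/1 = 15/1 = 15: (m_13, d_13) = (m_1, d_1) = (25, 15), so from here the quotients repeat a_1, ..., a_12; the period length is 12.
Hence the expansion of sqrt(640) is a_0 = 25 followed by the repeating block 3, 2, 1, 4, 1, 11, 1, 4, 1, 2, 3, 50 (period 12).

[25; (3, 2, 1, 4, 1, 11, 1, 4, 1, 2, 3, 50)]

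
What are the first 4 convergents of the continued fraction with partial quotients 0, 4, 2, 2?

0/1, 1/4, 2/9, 5/22

Using the convergent recurrence p_i = a_i*p_{i-1} + p_{i-2}, q_i = a_i*q_{i-1} + q_{i-2} with p_{-2}=0, p_{-1}=1, q_{-2}=1, q_{-1}=0:
  i=0: a_0=0, p_0 = 0*1 + 0 = 0, q_0 = 0*0 + 1 = 1.
  i=1: a_1=4, p_1 = 4*0 + 1 = 1, q_1 = 4*1 + 0 = 4.
  i=2: a_2=2, p_2 = 2*1 + 0 = 2, q_2 = 2*4 + 1 = 9.
  i=3: a_3=2, p_3 = 2*2 + 1 = 5, q_3 = 2*9 + 4 = 22.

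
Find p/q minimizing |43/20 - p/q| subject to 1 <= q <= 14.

Expand x = 43/20 as a continued fraction with the Euclidean algorithm:
  43 = 2*20 + 3, so a_0 = 2.
  20 = 6*3 + 2, so a_1 = 6.
  3 = 1*2 + 1, so a_2 = 1.
  2 = 2*1 + 0, so a_3 = 2.
so x = [2; 6, 1, 2].
Convergents (p_i = a_i*p_{i-1} + p_{i-2}, q_i = a_i*q_{i-1} + q_{i-2} with p_{-2}=0, p_{-1}=1, q_{-2}=1, q_{-1}=0), until the denominator exceeds 14:
  i=0: a_0=2, p_0 = 2*1 + 0 = 2, q_0 = 2*0 + 1 = 1.
  i=1: a_1=6, p_1 = 6*2 + 1 = 13, q_1 = 6*1 + 0 = 6.
  i=2: a_2=1, p_2 = 1*13 + 2 = 15, q_2 = 1*6 + 1 = 7.
  i=3: a_3=2, p_3 = 2*15 + 13 = 43, q_3 = 2*7 + 6 = 20.
q_3 = 20 > 14, so the last convergent with denominator <= 14 is p_2/q_2 = 15/7.
The closest fraction with denominator <= 14 is either p_2/q_2 or the intermediate fraction (k*p_2 + p_1)/(k*q_2 + q_1) with the largest k >= 1 whose denominator stays <= 14; these approach x as k grows, and every other convergent or intermediate fraction in range is farther away.
Largest k: floor((14 - q_1)/q_2) = floor((14 - 6)/7) = 1.
That gives (1*15 + 13)/(1*7 + 6) = 28/13.
Compare the errors: |x - 15/7| = |43*7 - 15*20|/(20*7) = 1/140, and |x - 28/13| = |43*13 - 28*20|/(20*13) = 1/260.
Cross-multiplying, 1*140 = 140 < 260 = 1*260, so 1/260 is smaller: the intermediate fraction 28/13 is closer to x than 15/7.

28/13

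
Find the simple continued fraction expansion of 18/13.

Run the Euclidean algorithm on 18 and 13; the successive quotients are the partial quotients a_0, a_1, ... (each step inverts the fractional part left over by the previous one):
  18 = 1*13 + 5, so a_0 = 1.
  13 = 2*5 + 3, so a_1 = 2.
  5 = 1*3 + 2, so a_2 = 1.
  3 = 1*2 + 1, so a_3 = 1.
  2 = 2*1 + 0, so a_4 = 2.
The remainder reaches 0 after 5 divisions, so the expansion has 5 partial quotients, read off in order.

[1; 2, 1, 1, 2]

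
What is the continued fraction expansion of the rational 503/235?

Run the Euclidean algorithm on 503 and 235; the successive quotients are the partial quotients a_0, a_1, ... (each step inverts the fractional part left over by the previous one):
  503 = 2*235 + 33, so a_0 = 2.
  235 = 7*33 + 4, so a_1 = 7.
  33 = 8*4 + 1, so a_2 = 8.
  4 = 4*1 + 0, so a_3 = 4.
The remainder reaches 0 after 4 divisions, so the expansion has 4 partial quotients, read off in order.

[2; 7, 8, 4]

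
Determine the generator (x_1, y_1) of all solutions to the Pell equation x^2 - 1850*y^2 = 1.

First expand sqrt(1850) as a continued fraction. With x_i = (sqrt(1850) + m_i)/d_i and (m_0, d_0) = (0, 1): a_0 = floor(sqrt(1850)) = 43, since 43^2 = 1849 <= 1850 < 1936 = 44^2.
Iterate m_{i+1} = d_i*a_i - m_i, d_{i+1} = (1850 - m_{i+1}^2)/d_i, a_{i+1} = floor((a_0 + m_{i+1})/d_{i+1}):
  m_1 = 1*43 - 0 = 43, d_1 = (1850 - 43^2)/1 = 1/1 = 1, a_1 = floor((43 + 43)/1) = 86.
  m_2 = 1*86 - 43 = 43, d_2 = (1850 - 43^2)/1 = 1/1 = 1: (m_2, d_2) = (m_1, d_1) = (43, 1), so from here the quotient a_1 repeats; the period length is 1.
So sqrt(1850) = [43; (86)] with period length k = 1.
k is odd, so (p_{k-1}, q_{k-1}) only solves x^2 - 1850y^2 = -1 and the fundamental solution of x^2 - 1850y^2 = 1 is (p_{2k-1}, q_{2k-1}) = (p_1, q_1); compute convergents through index 1, running through the period twice.
Convergents (p_i = a_i*p_{i-1} + p_{i-2}, q_i = a_i*q_{i-1} + q_{i-2} with p_{-2}=0, p_{-1}=1, q_{-2}=1, q_{-1}=0):
  i=0: a_0=43, p_0 = 43*1 + 0 = 43, q_0 = 43*0 + 1 = 1.
  i=1: a_1=86, p_1 = 86*43 + 1 = 3699, q_1 = 86*1 + 0 = 86.
Indeed p_0^2 - 1850*q_0^2 = 1849 - 1850 = -1, not +1.
Check: 3699^2 - 1850*86^2 = 13682601 - 13682600 = 1, so (x, y) = (3699, 86) solves the equation, and by the theorem it is the least positive solution.

(x, y) = (3699, 86)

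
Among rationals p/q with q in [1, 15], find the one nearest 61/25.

22/9

Expand x = 61/25 as a continued fraction with the Euclidean algorithm:
  61 = 2*25 + 11, so a_0 = 2.
  25 = 2*11 + 3, so a_1 = 2.
  11 = 3*3 + 2, so a_2 = 3.
  3 = 1*2 + 1, so a_3 = 1.
  2 = 2*1 + 0, so a_4 = 2.
so x = [2; 2, 3, 1, 2].
Convergents (p_i = a_i*p_{i-1} + p_{i-2}, q_i = a_i*q_{i-1} + q_{i-2} with p_{-2}=0, p_{-1}=1, q_{-2}=1, q_{-1}=0), until the denominator exceeds 15:
  i=0: a_0=2, p_0 = 2*1 + 0 = 2, q_0 = 2*0 + 1 = 1.
  i=1: a_1=2, p_1 = 2*2 + 1 = 5, q_1 = 2*1 + 0 = 2.
  i=2: a_2=3, p_2 = 3*5 + 2 = 17, q_2 = 3*2 + 1 = 7.
  i=3: a_3=1, p_3 = 1*17 + 5 = 22, q_3 = 1*7 + 2 = 9.
  i=4: a_4=2, p_4 = 2*22 + 17 = 61, q_4 = 2*9 + 7 = 25.
q_4 = 25 > 15, so the last convergent with denominator <= 15 is p_3/q_3 = 22/9.
The closest fraction with denominator <= 15 is either p_3/q_3 or the intermediate fraction (k*p_3 + p_2)/(k*q_3 + q_2) with the largest k >= 1 whose denominator stays <= 15; these approach x as k grows, and every other convergent or intermediate fraction in range is farther away.
Largest k: floor((15 - q_2)/q_3) = floor((15 - 7)/9) = 0.
Since k = 0, no intermediate fraction beyond p_3/q_3 has denominator <= 15, so the convergent 22/9 is the closest (its error is |61*9 - 22*25|/(25*9) = 1/225).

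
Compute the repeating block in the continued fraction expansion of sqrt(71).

Write x_i = (sqrt(71) + m_i)/d_i with (m_0, d_0) = (0, 1). a_0 = floor(sqrt(71)) = 8, since 8^2 = 64 <= 71 < 81 = 9^2.
Iterate m_{i+1} = d_i*a_i - m_i, d_{i+1} = (71 - m_{i+1}^2)/d_i, a_{i+1} = floor((a_0 + m_{i+1})/d_{i+1}):
  m_1 = 1*8 - 0 = 8, d_1 = (71 - 8^2)/1 = 7/1 = 7, a_1 = floor((8 + 8)/7) = 2.
  m_2 = 7*2 - 8 = 6, d_2 = (71 - 6^2)/7 = 35/7 = 5, a_2 = floor((8 + 6)/5) = 2.
  m_3 = 5*2 - 6 = 4, d_3 = (71 - 4^2)/5 = 55/5 = 11, a_3 = floor((8 + 4)/11) = 1.
  m_4 = 11*1 - 4 = 7, d_4 = (71 - 7^2)/11 = 22/11 = 2, a_4 = floor((8 + 7)/2) = 7.
  m_5 = 2*7 - 7 = 7, d_5 = (71 - 7^2)/2 = 22/2 = 11, a_5 = floor((8 + 7)/11) = 1.
  m_6 = 11*1 - 7 = 4, d_6 = (71 - 4^2)/11 = 55/11 = 5, a_6 = floor((8 + 4)/5) = 2.
  m_7 = 5*2 - 4 = 6, d_7 = (71 - 6^2)/5 = 35/5 = 7, a_7 = floor((8 + 6)/7) = 2.
  m_8 = 7*2 - 6 = 8, d_8 = (71 - 8^2)/7 = 7/7 = 1, a_8 = floor((8 + 8)/1) = 16.
  m_9 = 1*16 - 8 = 8, d_9 = (71 - 8^2)/1 = 7/1 = 7: (m_9, d_9) = (m_1, d_1) = (8, 7), so from here the quotients repeat a_1, ..., a_8; the period length is 8.
Hence the expansion of sqrt(71) is a_0 = 8 followed by the repeating block 2, 2, 1, 7, 1, 2, 2, 16 (period 8).

[8; (2, 2, 1, 7, 1, 2, 2, 16)]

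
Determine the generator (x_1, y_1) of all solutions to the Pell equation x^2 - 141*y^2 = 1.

First expand sqrt(141) as a continued fraction. With x_i = (sqrt(141) + m_i)/d_i and (m_0, d_0) = (0, 1): a_0 = floor(sqrt(141)) = 11, since 11^2 = 121 <= 141 < 144 = 12^2.
Iterate m_{i+1} = d_i*a_i - m_i, d_{i+1} = (141 - m_{i+1}^2)/d_i, a_{i+1} = floor((a_0 + m_{i+1})/d_{i+1}):
  m_1 = 1*11 - 0 = 11, d_1 = (141 - 11^2)/1 = 20/1 = 20, a_1 = floor((11 + 11)/20) = 1.
  m_2 = 20*1 - 11 = 9, d_2 = (141 - 9^2)/20 = 60/20 = 3, a_2 = floor((11 + 9)/3) = 6.
  m_3 = 3*6 - 9 = 9, d_3 = (141 - 9^2)/3 = 60/3 = 20, a_3 = floor((11 + 9)/20) = 1.
  m_4 = 20*1 - 9 = 11, d_4 = (141 - 11^2)/20 = 20/20 = 1, a_4 = floor((11 + 11)/1) = 22.
  m_5 = 1*22 - 11 = 11, d_5 = (141 - 11^2)/1 = 20/1 = 20: (m_5, d_5) = (m_1, d_1) = (11, 20), so from here the quotients repeat a_1, ..., a_4; the period length is 4.
So sqrt(141) = [11; (1, 6, 1, 22)] with period length k = 4.
k is even, so the fundamental solution of x^2 - 141y^2 = 1 is (p_{k-1}, q_{k-1}) = (p_3, q_3); compute convergents through index 3.
Convergents (p_i = a_i*p_{i-1} + p_{i-2}, q_i = a_i*q_{i-1} + q_{i-2} with p_{-2}=0, p_{-1}=1, q_{-2}=1, q_{-1}=0):
  i=0: a_0=11, p_0 = 11*1 + 0 = 11, q_0 = 11*0 + 1 = 1.
  i=1: a_1=1, p_1 = 1*11 + 1 = 12, q_1 = 1*1 + 0 = 1.
  i=2: a_2=6, p_2 = 6*12 + 11 = 83, q_2 = 6*1 + 1 = 7.
  i=3: a_3=1, p_3 = 1*83 + 12 = 95, q_3 = 1*7 + 1 = 8.
Check: 95^2 - 141*8^2 = 9025 - 9024 = 1, so (x, y) = (95, 8) solves the equation, and by the theorem it is the least positive solution.

(x, y) = (95, 8)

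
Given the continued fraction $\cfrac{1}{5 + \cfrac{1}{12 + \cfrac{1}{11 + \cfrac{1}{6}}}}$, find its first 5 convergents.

0/1, 1/5, 12/61, 133/676, 810/4117

Using the convergent recurrence p_i = a_i*p_{i-1} + p_{i-2}, q_i = a_i*q_{i-1} + q_{i-2} with p_{-2}=0, p_{-1}=1, q_{-2}=1, q_{-1}=0:
  i=0: a_0=0, p_0 = 0*1 + 0 = 0, q_0 = 0*0 + 1 = 1.
  i=1: a_1=5, p_1 = 5*0 + 1 = 1, q_1 = 5*1 + 0 = 5.
  i=2: a_2=12, p_2 = 12*1 + 0 = 12, q_2 = 12*5 + 1 = 61.
  i=3: a_3=11, p_3 = 11*12 + 1 = 133, q_3 = 11*61 + 5 = 676.
  i=4: a_4=6, p_4 = 6*133 + 12 = 810, q_4 = 6*676 + 61 = 4117.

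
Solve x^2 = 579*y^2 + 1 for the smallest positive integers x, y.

First expand sqrt(579) as a continued fraction. With x_i = (sqrt(579) + m_i)/d_i and (m_0, d_0) = (0, 1): a_0 = floor(sqrt(579)) = 24, since 24^2 = 576 <= 579 < 625 = 25^2.
Iterate m_{i+1} = d_i*a_i - m_i, d_{i+1} = (579 - m_{i+1}^2)/d_i, a_{i+1} = floor((a_0 + m_{i+1})/d_{i+1}):
  m_1 = 1*24 - 0 = 24, d_1 = (579 - 24^2)/1 = 3/1 = 3, a_1 = floor((24 + 24)/3) = 16.
  m_2 = 3*16 - 24 = 24, d_2 = (579 - 24^2)/3 = 3/3 = 1, a_2 = floor((24 + 24)/1) = 48.
  m_3 = 1*48 - 24 = 24, d_3 = (579 - 24^2)/1 = 3/1 = 3: (m_3, d_3) = (m_1, d_1) = (24, 3), so from here the quotients repeat a_1, a_2; the period length is 2.
So sqrt(579) = [24; (16, 48)] with period length k = 2.
k is even, so the fundamental solution of x^2 - 579y^2 = 1 is (p_{k-1}, q_{k-1}) = (p_1, q_1); compute convergents through index 1.
Convergents (p_i = a_i*p_{i-1} + p_{i-2}, q_i = a_i*q_{i-1} + q_{i-2} with p_{-2}=0, p_{-1}=1, q_{-2}=1, q_{-1}=0):
  i=0: a_0=24, p_0 = 24*1 + 0 = 24, q_0 = 24*0 + 1 = 1.
  i=1: a_1=16, p_1 = 16*24 + 1 = 385, q_1 = 16*1 + 0 = 16.
Check: 385^2 - 579*16^2 = 148225 - 148224 = 1, so (x, y) = (385, 16) solves the equation, and by the theorem it is the least positive solution.

(x, y) = (385, 16)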